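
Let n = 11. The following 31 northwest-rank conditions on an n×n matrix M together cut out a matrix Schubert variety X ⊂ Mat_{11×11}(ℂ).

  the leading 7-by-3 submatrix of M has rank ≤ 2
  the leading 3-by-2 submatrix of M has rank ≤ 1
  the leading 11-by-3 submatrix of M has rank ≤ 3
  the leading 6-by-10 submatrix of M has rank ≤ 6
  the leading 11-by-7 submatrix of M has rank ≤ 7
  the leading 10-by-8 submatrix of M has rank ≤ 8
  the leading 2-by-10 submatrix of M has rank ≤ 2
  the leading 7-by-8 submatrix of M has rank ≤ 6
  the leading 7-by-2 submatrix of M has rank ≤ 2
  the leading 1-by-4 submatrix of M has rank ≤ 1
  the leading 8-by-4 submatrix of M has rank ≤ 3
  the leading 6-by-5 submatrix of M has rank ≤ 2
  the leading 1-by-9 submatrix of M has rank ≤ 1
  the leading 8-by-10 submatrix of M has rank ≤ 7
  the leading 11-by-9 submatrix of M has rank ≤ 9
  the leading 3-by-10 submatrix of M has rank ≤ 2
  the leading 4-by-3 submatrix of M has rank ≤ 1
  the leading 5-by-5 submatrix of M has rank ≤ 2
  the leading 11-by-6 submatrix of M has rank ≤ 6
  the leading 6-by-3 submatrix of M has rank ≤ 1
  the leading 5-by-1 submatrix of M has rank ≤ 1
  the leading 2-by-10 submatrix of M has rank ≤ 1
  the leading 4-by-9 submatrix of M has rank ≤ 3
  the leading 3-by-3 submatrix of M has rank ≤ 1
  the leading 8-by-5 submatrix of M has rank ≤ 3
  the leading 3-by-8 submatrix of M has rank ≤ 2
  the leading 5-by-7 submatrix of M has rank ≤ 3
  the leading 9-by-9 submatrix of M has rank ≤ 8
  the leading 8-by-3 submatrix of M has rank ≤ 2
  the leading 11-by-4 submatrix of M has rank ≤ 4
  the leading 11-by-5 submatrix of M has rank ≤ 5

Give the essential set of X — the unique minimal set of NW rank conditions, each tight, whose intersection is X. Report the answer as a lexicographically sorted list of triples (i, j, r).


Recovering R(i,j) via the rank-extension bound from the 31 conditions:

  1, 1, 1, 1, 1, 1, 1, 1, 1, 1, 1
  1, 1, 1, 1, 1, 1, 1, 1, 1, 1, 2
  1, 1, 1, 2, 2, 2, 2, 2, 2, 2, 3
  1, 1, 1, 2, 2, 3, 3, 3, 3, 3, 4
  1, 1, 1, 2, 2, 3, 3, 4, 4, 4, 5
  1, 1, 1, 2, 2, 3, 4, 5, 5, 5, 6
  1, 2, 2, 3, 3, 4, 5, 6, 6, 6, 7
  1, 2, 2, 3, 3, 4, 5, 6, 7, 7, 8
  1, 2, 3, 4, 4, 5, 6, 7, 8, 8, 9
  1, 2, 3, 4, 5, 6, 7, 8, 9, 9, 10
  1, 2, 3, 4, 5, 6, 7, 8, 9, 10, 11

hence w(1..11) = (1, 11, 4, 6, 8, 7, 2, 9, 3, 5, 10).

D(w) has 23 cells with 6 SE-corners; essential set:

[(2, 10, 1), (5, 7, 3), (6, 3, 1), (6, 5, 2), (8, 3, 2), (8, 5, 3)]


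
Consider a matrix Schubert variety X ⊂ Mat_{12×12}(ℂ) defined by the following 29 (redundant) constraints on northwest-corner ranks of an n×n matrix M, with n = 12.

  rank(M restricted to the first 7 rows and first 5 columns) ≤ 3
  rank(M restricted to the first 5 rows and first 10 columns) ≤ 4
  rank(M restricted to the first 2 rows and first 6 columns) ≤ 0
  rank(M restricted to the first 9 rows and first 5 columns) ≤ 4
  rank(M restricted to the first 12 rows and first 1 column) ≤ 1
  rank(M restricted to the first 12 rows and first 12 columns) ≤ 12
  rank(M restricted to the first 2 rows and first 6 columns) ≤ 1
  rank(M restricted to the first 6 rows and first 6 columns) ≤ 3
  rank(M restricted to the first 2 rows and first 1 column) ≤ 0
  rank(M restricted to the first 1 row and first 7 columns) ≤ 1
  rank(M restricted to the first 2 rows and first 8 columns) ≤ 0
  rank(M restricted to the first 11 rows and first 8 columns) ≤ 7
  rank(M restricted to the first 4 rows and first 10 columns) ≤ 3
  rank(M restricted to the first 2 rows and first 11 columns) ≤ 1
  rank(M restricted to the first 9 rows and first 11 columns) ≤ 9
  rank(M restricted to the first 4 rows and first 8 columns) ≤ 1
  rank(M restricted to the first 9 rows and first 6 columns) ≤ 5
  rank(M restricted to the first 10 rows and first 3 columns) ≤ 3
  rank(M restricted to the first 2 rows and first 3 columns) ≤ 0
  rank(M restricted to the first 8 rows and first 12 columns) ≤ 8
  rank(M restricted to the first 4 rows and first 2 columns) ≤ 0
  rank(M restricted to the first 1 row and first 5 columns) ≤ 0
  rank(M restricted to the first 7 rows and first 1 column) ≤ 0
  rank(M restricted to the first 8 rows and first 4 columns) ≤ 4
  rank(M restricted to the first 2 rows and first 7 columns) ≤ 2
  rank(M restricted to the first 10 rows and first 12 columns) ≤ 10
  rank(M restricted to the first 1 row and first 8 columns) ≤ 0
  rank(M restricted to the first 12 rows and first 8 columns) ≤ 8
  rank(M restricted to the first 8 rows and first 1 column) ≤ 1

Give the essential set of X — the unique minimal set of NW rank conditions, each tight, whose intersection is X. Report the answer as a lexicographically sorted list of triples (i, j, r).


Computing R[i][j] = min implied NW-rank bound (n=12, 29 conditions):

  0 | 0 | 0 | 0 | 0 | 0 | 0 | 0 | 1 | 1 | 1 | 1
  0 | 0 | 0 | 0 | 0 | 0 | 0 | 0 | 1 | 1 | 1 | 2
  0 | 0 | 1 | 1 | 1 | 1 | 1 | 1 | 2 | 2 | 2 | 3
  0 | 0 | 1 | 1 | 1 | 1 | 1 | 1 | 2 | 3 | 3 | 4
  0 | 1 | 2 | 2 | 2 | 2 | 2 | 2 | 3 | 4 | 4 | 5
  0 | 1 | 2 | 3 | 3 | 3 | 3 | 3 | 4 | 5 | 5 | 6
  0 | 1 | 2 | 3 | 3 | 4 | 4 | 4 | 5 | 6 | 6 | 7
  1 | 2 | 3 | 4 | 4 | 5 | 5 | 5 | 6 | 7 | 7 | 8
  1 | 2 | 3 | 4 | 4 | 5 | 6 | 6 | 7 | 8 | 8 | 9
  1 | 2 | 3 | 4 | 5 | 6 | 7 | 7 | 8 | 9 | 9 | 10
  1 | 2 | 3 | 4 | 5 | 6 | 7 | 7 | 8 | 9 | 10 | 11
  1 | 2 | 3 | 4 | 5 | 6 | 7 | 8 | 9 | 10 | 11 | 12

the unique w with this rank table is (9, 12, 3, 10, 2, 4, 6, 1, 7, 5, 11, 8).

D(w) has 33 cells with 8 SE-corners; essential set:

[(2, 8, 0), (2, 11, 1), (4, 2, 0), (4, 8, 1), (7, 1, 0), (7, 5, 3), (9, 5, 4), (11, 8, 7)]


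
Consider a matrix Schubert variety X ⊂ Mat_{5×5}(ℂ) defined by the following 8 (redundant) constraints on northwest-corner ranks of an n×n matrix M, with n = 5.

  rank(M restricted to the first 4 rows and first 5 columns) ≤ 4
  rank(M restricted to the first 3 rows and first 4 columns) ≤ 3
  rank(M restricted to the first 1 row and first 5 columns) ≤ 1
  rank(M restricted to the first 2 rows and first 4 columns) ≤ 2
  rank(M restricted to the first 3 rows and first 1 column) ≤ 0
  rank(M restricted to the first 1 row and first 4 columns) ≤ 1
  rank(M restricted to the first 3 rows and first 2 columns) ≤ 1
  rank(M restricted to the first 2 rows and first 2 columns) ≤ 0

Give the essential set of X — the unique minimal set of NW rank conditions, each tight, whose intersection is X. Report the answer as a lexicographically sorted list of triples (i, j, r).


Computing R[i][j] = min implied NW-rank bound (n=5, 8 conditions):

  i=1: 0, 0, 1, 1, 1
  i=2: 0, 0, 1, 2, 2
  i=3: 0, 1, 2, 3, 3
  i=4: 1, 2, 3, 4, 4
  i=5: 1, 2, 3, 4, 5

reading off 1-entries of Δ²R: w = (3, 4, 2, 1, 5).

Rothe diagram D(w) (5 cells), 2 SE-corners (essential conditions):

[(2, 2, 0), (3, 1, 0)]


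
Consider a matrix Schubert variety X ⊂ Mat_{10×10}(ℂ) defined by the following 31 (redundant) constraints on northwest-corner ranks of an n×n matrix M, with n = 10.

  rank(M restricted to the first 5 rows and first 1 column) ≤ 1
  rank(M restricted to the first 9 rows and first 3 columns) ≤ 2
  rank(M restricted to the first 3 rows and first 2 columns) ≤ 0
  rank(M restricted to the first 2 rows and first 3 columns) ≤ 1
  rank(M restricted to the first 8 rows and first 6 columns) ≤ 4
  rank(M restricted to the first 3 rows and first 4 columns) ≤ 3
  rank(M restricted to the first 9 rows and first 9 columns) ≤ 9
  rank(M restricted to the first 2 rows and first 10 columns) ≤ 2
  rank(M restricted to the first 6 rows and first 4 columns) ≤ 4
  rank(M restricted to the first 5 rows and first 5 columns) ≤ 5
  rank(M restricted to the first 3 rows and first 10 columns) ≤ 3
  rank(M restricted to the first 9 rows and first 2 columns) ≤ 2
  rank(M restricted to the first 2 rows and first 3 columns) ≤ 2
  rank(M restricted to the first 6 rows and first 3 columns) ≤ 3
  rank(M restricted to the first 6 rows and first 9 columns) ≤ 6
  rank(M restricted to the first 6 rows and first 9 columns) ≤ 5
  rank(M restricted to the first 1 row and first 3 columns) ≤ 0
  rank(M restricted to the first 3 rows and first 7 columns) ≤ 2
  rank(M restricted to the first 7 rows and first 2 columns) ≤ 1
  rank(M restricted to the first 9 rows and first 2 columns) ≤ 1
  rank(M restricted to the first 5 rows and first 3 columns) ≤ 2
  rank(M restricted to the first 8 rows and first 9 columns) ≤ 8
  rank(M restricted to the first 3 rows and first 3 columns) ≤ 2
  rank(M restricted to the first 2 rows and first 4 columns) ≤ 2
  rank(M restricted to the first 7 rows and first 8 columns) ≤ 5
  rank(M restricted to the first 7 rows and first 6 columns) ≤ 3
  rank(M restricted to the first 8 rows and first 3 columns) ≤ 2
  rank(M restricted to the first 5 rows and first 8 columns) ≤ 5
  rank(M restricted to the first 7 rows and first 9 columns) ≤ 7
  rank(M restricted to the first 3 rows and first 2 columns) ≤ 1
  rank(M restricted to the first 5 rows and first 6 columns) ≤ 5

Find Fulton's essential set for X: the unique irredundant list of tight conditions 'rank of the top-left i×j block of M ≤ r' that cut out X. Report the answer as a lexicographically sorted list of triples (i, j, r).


Reconstructing r_w from the 31 given conditions:

  i=1: 0 0 0 1 1 1 1 1 1 1
  i=2: 0 0 1 2 2 2 2 2 2 2
  i=3: 0 0 1 2 2 2 2 3 3 3
  i=4: 1 1 2 3 3 3 3 4 4 4
  i=5: 1 1 2 3 3 3 4 5 5 5
  i=6: 1 1 2 3 3 3 4 5 5 6
  i=7: 1 1 2 3 3 3 4 5 6 7
  i=8: 1 1 2 3 4 4 5 6 7 8
  i=9: 1 1 2 3 4 5 6 7 8 9
  i=10: 1 2 3 4 5 6 7 8 9 10

second differences of R give the permutation w = (4, 3, 8, 1, 7, 10, 9, 5, 6, 2).

|D(w)|=22, |Ess(w)|=6:

[(1, 3, 0), (3, 2, 0), (3, 7, 2), (6, 9, 5), (7, 6, 3), (9, 2, 1)]


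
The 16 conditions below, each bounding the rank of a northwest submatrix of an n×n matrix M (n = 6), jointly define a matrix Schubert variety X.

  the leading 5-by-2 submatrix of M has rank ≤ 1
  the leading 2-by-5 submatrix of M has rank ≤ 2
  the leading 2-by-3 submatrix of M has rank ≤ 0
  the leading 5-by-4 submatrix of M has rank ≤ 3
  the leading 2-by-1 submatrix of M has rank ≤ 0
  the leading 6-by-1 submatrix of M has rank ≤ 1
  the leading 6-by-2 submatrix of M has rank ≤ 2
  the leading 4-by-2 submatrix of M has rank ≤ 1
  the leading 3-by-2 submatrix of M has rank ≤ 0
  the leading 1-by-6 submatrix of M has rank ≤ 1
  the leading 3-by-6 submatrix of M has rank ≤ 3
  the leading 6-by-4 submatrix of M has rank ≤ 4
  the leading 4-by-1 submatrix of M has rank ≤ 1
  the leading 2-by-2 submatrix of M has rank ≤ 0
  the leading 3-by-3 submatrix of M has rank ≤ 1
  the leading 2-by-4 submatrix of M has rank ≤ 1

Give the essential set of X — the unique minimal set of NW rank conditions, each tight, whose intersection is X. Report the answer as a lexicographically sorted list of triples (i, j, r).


Computing R[i][j] = min implied NW-rank bound (n=6, 16 conditions):

  row 1: 0  0  0  1  1  1
  row 2: 0  0  0  1  2  2
  row 3: 0  0  1  2  3  3
  row 4: 1  1  2  3  4  4
  row 5: 1  1  2  3  4  5
  row 6: 1  2  3  4  5  6

the unique w with this rank table is (4, 5, 3, 1, 6, 2).

|D(w)|=9, |Ess(w)|=3:

[(2, 3, 0), (3, 2, 0), (5, 2, 1)]


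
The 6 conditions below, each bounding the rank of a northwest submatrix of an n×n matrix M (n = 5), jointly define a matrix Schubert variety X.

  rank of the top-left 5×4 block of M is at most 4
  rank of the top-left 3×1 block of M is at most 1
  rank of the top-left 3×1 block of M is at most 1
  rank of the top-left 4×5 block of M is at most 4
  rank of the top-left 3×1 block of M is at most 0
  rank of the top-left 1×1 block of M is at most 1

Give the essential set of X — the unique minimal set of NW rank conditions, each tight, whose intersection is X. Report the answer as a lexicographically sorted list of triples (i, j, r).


Recovering R(i,j) via the rank-extension bound from the 6 conditions:

  R[1]: 0 | 1 | 1 | 1 | 1
  R[2]: 0 | 1 | 2 | 2 | 2
  R[3]: 0 | 1 | 2 | 3 | 3
  R[4]: 1 | 2 | 3 | 4 | 4
  R[5]: 1 | 2 | 3 | 4 | 5

the unique w with this rank table is (2, 3, 4, 1, 5).

|D(w)|=3, |Ess(w)|=1:

[(3, 1, 0)]


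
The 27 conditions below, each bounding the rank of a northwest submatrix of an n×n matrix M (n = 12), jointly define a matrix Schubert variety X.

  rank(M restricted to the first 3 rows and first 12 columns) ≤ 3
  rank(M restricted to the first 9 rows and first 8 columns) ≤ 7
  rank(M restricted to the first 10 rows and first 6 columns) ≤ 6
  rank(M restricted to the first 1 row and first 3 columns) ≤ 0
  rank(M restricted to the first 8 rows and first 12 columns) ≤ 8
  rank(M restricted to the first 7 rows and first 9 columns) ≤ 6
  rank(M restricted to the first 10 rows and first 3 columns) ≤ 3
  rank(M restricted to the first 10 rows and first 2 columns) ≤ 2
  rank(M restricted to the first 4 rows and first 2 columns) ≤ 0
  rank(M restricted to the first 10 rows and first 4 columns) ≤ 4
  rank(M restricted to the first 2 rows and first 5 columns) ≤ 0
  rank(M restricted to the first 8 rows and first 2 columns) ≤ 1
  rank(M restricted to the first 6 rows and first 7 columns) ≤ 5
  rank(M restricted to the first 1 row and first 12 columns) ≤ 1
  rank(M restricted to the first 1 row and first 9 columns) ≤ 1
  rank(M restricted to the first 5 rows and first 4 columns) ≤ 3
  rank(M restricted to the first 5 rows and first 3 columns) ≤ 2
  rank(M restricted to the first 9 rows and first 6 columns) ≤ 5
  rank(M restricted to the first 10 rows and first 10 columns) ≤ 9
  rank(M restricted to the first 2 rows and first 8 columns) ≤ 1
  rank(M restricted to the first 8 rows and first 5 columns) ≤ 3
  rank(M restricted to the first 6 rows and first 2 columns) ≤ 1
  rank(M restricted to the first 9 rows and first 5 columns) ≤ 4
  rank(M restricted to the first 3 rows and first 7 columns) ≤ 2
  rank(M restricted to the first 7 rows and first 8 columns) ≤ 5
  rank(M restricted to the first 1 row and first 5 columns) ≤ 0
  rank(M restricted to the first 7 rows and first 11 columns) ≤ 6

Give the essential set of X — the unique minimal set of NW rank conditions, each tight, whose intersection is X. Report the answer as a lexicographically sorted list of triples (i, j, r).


Rank table r_w(12×12) implied by the 27 constraints:

  R[1]: 0 | 0 | 0 | 0 | 0 | 1 | 1 | 1 | 1 | 1 | 1 | 1
  R[2]: 0 | 0 | 0 | 0 | 0 | 1 | 1 | 1 | 2 | 2 | 2 | 2
  R[3]: 0 | 0 | 1 | 1 | 1 | 2 | 2 | 2 | 3 | 3 | 3 | 3
  R[4]: 0 | 0 | 1 | 2 | 2 | 3 | 3 | 3 | 4 | 4 | 4 | 4
  R[5]: 1 | 1 | 2 | 3 | 3 | 4 | 4 | 4 | 5 | 5 | 5 | 5
  R[6]: 1 | 1 | 2 | 3 | 3 | 4 | 5 | 5 | 6 | 6 | 6 | 6
  R[7]: 1 | 1 | 2 | 3 | 3 | 4 | 5 | 5 | 6 | 6 | 6 | 7
  R[8]: 1 | 1 | 2 | 3 | 3 | 4 | 5 | 6 | 7 | 7 | 7 | 8
  R[9]: 1 | 2 | 3 | 4 | 4 | 5 | 6 | 7 | 8 | 8 | 8 | 9
  R[10]: 1 | 2 | 3 | 4 | 5 | 6 | 7 | 8 | 9 | 9 | 9 | 10
  R[11]: 1 | 2 | 3 | 4 | 5 | 6 | 7 | 8 | 9 | 10 | 10 | 11
  R[12]: 1 | 2 | 3 | 4 | 5 | 6 | 7 | 8 | 9 | 10 | 11 | 12

giving w = (6, 9, 3, 4, 1, 7, 12, 8, 2, 5, 10, 11) via Δ²R.

Fulton essential set (7 of the 25 Rothe cells):

[(2, 5, 0), (2, 8, 1), (4, 2, 0), (7, 8, 5), (7, 11, 6), (8, 2, 1), (8, 5, 3)]


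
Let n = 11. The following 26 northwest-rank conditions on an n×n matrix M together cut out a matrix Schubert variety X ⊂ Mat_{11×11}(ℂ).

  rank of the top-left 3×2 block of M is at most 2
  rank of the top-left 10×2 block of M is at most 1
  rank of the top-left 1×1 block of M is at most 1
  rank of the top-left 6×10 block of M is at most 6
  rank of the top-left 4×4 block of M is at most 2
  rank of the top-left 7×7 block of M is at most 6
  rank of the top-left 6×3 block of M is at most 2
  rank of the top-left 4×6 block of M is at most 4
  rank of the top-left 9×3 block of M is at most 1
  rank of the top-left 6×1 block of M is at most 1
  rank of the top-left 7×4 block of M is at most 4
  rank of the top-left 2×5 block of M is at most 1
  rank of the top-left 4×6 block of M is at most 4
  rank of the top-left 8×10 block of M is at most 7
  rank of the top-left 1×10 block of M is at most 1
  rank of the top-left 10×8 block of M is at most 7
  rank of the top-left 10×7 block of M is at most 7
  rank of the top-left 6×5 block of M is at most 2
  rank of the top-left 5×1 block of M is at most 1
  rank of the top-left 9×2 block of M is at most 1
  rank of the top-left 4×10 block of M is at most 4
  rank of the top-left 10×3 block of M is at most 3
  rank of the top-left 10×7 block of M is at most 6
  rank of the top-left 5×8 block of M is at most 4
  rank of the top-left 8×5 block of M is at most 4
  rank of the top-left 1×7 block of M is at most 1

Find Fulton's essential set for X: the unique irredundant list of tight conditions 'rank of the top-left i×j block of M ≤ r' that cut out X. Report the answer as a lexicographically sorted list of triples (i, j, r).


Computing R[i][j] = min implied NW-rank bound (n=11, 26 conditions):

  R[1]: 1  1  1  1  1  1  1  1  1  1  1
  R[2]: 1  1  1  1  1  2  2  2  2  2  2
  R[3]: 1  1  1  2  2  3  3  3  3  3  3
  R[4]: 1  1  1  2  2  3  4  4  4  4  4
  R[5]: 1  1  1  2  2  3  4  4  5  5  5
  R[6]: 1  1  1  2  2  3  4  5  6  6  6
  R[7]: 1  1  1  2  3  4  5  6  7  7  7
  R[8]: 1  1  1  2  3  4  5  6  7  7  8
  R[9]: 1  1  1  2  3  4  5  6  7  8  9
  R[10]: 1  1  2  3  4  5  6  7  8  9  10
  R[11]: 1  2  3  4  5  6  7  8  9  10  11

the unique w with this rank table is (1, 6, 4, 7, 9, 8, 5, 11, 10, 3, 2).

Fulton essential set (6 of the 24 Rothe cells):

[(2, 5, 1), (5, 8, 4), (6, 5, 2), (8, 10, 7), (9, 3, 1), (10, 2, 1)]


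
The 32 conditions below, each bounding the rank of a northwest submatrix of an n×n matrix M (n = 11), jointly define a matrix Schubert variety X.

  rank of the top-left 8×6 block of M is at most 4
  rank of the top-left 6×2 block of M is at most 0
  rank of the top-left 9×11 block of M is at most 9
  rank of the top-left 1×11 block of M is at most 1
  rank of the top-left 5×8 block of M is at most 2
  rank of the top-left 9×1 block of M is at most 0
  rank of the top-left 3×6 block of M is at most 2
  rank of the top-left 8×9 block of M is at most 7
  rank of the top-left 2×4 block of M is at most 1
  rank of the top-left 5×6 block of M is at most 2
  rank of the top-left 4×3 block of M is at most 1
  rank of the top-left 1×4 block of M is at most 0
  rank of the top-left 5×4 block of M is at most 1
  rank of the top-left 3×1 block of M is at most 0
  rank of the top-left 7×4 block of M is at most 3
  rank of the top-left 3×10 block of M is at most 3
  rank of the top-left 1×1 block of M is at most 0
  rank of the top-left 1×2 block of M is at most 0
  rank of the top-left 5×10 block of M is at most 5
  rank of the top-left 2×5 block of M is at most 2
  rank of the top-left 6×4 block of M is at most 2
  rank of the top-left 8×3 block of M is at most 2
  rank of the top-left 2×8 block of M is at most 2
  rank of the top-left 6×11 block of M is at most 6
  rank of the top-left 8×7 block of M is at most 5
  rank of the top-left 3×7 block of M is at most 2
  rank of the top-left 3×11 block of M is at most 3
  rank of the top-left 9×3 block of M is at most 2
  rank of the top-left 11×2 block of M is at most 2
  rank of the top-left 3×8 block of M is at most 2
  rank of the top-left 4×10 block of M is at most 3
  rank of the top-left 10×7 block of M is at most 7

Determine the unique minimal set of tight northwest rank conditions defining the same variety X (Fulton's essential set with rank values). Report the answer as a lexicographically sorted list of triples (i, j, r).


The tightest implied rank at each (i,j), from the 32 conditions:

  i=1: 0 | 0 | 0 | 0 | 1 | 1 | 1 | 1 | 1 | 1 | 1
  i=2: 0 | 0 | 1 | 1 | 2 | 2 | 2 | 2 | 2 | 2 | 2
  i=3: 0 | 0 | 1 | 1 | 2 | 2 | 2 | 2 | 3 | 3 | 3
  i=4: 0 | 0 | 1 | 1 | 2 | 2 | 2 | 2 | 3 | 3 | 4
  i=5: 0 | 0 | 1 | 1 | 2 | 2 | 2 | 2 | 3 | 4 | 5
  i=6: 0 | 0 | 1 | 2 | 3 | 3 | 3 | 3 | 4 | 5 | 6
  i=7: 0 | 1 | 2 | 3 | 4 | 4 | 4 | 4 | 5 | 6 | 7
  i=8: 0 | 1 | 2 | 3 | 4 | 4 | 5 | 5 | 6 | 7 | 8
  i=9: 0 | 1 | 2 | 3 | 4 | 5 | 6 | 6 | 7 | 8 | 9
  i=10: 1 | 2 | 3 | 4 | 5 | 6 | 7 | 7 | 8 | 9 | 10
  i=11: 1 | 2 | 3 | 4 | 5 | 6 | 7 | 8 | 9 | 10 | 11

reading off 1-entries of Δ²R: w = (5, 3, 9, 11, 10, 4, 2, 7, 6, 1, 8).

D(w) has 31 cells with 7 SE-corners; essential set:

[(1, 4, 0), (4, 10, 3), (5, 4, 1), (5, 8, 2), (6, 2, 0), (8, 6, 4), (9, 1, 0)]


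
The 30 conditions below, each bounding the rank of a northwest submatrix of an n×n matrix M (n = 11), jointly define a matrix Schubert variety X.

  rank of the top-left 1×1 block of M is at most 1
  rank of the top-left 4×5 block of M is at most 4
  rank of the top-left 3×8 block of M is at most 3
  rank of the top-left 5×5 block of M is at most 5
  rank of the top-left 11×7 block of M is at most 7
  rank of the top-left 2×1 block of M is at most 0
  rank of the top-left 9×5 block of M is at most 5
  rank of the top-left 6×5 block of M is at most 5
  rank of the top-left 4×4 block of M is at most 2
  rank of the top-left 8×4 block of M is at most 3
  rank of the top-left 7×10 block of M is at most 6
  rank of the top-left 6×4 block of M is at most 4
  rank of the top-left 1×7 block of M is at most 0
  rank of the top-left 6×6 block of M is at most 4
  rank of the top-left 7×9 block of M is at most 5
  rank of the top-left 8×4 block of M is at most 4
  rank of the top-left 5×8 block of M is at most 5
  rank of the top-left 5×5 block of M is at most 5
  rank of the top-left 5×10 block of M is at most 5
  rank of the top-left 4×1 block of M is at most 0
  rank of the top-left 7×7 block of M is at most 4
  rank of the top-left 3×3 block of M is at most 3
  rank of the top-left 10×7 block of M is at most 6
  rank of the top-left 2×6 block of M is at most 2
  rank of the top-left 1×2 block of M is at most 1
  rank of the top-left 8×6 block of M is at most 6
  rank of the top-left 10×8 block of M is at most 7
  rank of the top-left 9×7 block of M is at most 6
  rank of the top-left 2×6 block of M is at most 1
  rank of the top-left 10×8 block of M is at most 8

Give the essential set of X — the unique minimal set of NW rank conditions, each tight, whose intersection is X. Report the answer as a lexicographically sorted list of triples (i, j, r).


Propagating the 30 rank bounds to every northwest block:

  i=1: 0  0  0  0  0  0  0  1  1  1  1
  i=2: 0  1  1  1  1  1  1  2  2  2  2
  i=3: 0  1  2  2  2  2  2  3  3  3  3
  i=4: 0  1  2  2  3  3  3  4  4  4  4
  i=5: 1  2  3  3  4  4  4  5  5  5  5
  i=6: 1  2  3  3  4  4  4  5  5  6  6
  i=7: 1  2  3  3  4  4  4  5  5  6  7
  i=8: 1  2  3  3  4  5  5  6  6  7  8
  i=9: 1  2  3  4  5  6  6  7  7  8  9
  i=10: 1  2  3  4  5  6  6  7  8  9  10
  i=11: 1  2  3  4  5  6  7  8  9  10  11

hence w(1..11) = (8, 2, 3, 5, 1, 10, 11, 6, 4, 9, 7).

Fulton essential set (7 of the 21 Rothe cells):

[(1, 7, 0), (4, 1, 0), (4, 4, 2), (7, 7, 4), (7, 9, 5), (8, 4, 3), (10, 7, 6)]


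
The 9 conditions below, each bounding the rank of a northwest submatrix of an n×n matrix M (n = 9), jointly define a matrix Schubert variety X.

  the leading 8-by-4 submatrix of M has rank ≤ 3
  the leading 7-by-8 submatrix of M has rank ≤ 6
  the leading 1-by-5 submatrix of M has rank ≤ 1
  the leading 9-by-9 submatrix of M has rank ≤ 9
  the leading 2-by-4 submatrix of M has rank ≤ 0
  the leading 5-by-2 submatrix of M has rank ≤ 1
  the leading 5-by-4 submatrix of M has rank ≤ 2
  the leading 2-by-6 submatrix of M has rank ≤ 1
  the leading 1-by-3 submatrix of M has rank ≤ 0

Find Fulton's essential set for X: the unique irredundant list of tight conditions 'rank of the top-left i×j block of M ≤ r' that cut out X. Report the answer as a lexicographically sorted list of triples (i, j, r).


Propagating the 9 rank bounds to every northwest block:

  i=1: 0  0  0  0  1  1  1  1  1
  i=2: 0  0  0  0  1  1  2  2  2
  i=3: 1  1  1  1  2  2  3  3  3
  i=4: 1  1  2  2  3  3  4  4  4
  i=5: 1  1  2  2  3  4  5  5  5
  i=6: 1  2  3  3  4  5  6  6  6
  i=7: 1  2  3  3  4  5  6  6  7
  i=8: 1  2  3  3  4  5  6  7  8
  i=9: 1  2  3  4  5  6  7  8  9

so w = (5, 7, 1, 3, 6, 2, 9, 8, 4).

D(w) has 15 cells with 6 SE-corners; essential set:

[(2, 4, 0), (2, 6, 1), (5, 2, 1), (5, 4, 2), (7, 8, 6), (8, 4, 3)]


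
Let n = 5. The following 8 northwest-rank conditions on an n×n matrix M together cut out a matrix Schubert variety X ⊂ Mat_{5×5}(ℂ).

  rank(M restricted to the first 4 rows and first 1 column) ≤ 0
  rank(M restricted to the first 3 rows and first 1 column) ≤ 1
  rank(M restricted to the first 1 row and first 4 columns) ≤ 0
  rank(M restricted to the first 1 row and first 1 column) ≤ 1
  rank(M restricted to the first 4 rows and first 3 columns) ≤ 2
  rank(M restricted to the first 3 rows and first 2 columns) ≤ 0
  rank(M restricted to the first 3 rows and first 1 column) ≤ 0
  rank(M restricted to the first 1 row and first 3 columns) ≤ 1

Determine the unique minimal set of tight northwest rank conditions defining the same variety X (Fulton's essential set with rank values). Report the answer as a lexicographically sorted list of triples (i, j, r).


Computing R[i][j] = min implied NW-rank bound (n=5, 8 conditions):

  0 0 0 0 1
  0 0 1 1 2
  0 0 1 2 3
  0 1 2 3 4
  1 2 3 4 5

second differences of R give the permutation w = (5, 3, 4, 2, 1).

|D(w)|=9, |Ess(w)|=3:

[(1, 4, 0), (3, 2, 0), (4, 1, 0)]


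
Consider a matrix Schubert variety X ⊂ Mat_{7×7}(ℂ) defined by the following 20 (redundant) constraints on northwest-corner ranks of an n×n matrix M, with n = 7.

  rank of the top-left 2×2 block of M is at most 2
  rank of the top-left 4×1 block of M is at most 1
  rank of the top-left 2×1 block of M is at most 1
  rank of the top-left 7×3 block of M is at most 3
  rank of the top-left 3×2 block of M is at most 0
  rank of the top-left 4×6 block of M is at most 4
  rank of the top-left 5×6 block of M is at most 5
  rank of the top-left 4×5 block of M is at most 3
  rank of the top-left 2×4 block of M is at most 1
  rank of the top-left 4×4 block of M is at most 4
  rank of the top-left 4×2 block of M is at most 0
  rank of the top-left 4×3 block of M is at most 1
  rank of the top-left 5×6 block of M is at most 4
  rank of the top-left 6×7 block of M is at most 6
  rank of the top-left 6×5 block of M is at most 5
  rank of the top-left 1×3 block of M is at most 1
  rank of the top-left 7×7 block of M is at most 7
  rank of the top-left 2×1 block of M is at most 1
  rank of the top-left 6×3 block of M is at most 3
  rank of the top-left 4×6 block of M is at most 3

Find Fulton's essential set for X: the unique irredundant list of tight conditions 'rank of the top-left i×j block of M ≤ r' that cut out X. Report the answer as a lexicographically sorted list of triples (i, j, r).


Computing R[i][j] = min implied NW-rank bound (n=7, 20 conditions):

  i=1: 0 0 1 1 1 1 1
  i=2: 0 0 1 1 2 2 2
  i=3: 0 0 1 2 3 3 3
  i=4: 0 0 1 2 3 3 4
  i=5: 1 1 2 3 4 4 5
  i=6: 1 2 3 4 5 5 6
  i=7: 1 2 3 4 5 6 7

so w = (3, 5, 4, 7, 1, 2, 6).

ℓ(w)=10; the 3 essential cells (i,j,r):

[(2, 4, 1), (4, 2, 0), (4, 6, 3)]


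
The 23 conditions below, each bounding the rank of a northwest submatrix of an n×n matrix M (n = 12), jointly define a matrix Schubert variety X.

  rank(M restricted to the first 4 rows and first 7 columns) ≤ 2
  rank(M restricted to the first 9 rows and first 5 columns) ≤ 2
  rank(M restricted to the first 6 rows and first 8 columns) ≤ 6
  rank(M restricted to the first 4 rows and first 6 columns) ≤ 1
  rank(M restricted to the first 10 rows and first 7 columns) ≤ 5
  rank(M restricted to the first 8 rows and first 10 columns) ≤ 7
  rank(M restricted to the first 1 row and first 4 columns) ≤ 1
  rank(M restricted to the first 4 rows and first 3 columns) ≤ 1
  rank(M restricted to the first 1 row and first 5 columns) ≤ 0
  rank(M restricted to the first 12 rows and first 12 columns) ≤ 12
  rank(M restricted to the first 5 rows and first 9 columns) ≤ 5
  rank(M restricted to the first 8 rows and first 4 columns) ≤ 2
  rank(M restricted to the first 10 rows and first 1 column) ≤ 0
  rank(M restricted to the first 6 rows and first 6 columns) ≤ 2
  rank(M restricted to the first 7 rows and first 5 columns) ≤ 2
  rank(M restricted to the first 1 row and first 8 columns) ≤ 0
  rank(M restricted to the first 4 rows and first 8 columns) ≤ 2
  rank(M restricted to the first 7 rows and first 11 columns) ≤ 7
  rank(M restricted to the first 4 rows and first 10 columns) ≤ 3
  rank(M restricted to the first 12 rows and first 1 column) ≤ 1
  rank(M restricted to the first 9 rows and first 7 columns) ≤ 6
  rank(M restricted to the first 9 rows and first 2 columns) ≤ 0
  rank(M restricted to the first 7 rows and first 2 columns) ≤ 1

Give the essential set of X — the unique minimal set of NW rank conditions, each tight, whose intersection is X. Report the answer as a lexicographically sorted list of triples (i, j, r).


Recovering R(i,j) via the rank-extension bound from the 23 conditions:

  row 1: 0, 0, 0, 0, 0, 0, 0, 0, 1, 1, 1, 1
  row 2: 0, 0, 1, 1, 1, 1, 1, 1, 2, 2, 2, 2
  row 3: 0, 0, 1, 1, 1, 1, 2, 2, 3, 3, 3, 3
  row 4: 0, 0, 1, 1, 1, 1, 2, 2, 3, 3, 4, 4
  row 5: 0, 0, 1, 2, 2, 2, 3, 3, 4, 4, 5, 5
  row 6: 0, 0, 1, 2, 2, 2, 3, 4, 5, 5, 6, 6
  row 7: 0, 0, 1, 2, 2, 3, 4, 5, 6, 6, 7, 7
  row 8: 0, 0, 1, 2, 2, 3, 4, 5, 6, 7, 8, 8
  row 9: 0, 0, 1, 2, 2, 3, 4, 5, 6, 7, 8, 9
  row 10: 0, 1, 2, 3, 3, 4, 5, 6, 7, 8, 9, 10
  row 11: 1, 2, 3, 4, 4, 5, 6, 7, 8, 9, 10, 11
  row 12: 1, 2, 3, 4, 5, 6, 7, 8, 9, 10, 11, 12

hence w(1..12) = (9, 3, 7, 11, 4, 8, 6, 10, 12, 2, 1, 5).

D(w) has 38 cells with 8 SE-corners; essential set:

[(1, 8, 0), (4, 6, 1), (4, 8, 2), (4, 10, 3), (6, 6, 2), (9, 2, 0), (9, 5, 2), (10, 1, 0)]


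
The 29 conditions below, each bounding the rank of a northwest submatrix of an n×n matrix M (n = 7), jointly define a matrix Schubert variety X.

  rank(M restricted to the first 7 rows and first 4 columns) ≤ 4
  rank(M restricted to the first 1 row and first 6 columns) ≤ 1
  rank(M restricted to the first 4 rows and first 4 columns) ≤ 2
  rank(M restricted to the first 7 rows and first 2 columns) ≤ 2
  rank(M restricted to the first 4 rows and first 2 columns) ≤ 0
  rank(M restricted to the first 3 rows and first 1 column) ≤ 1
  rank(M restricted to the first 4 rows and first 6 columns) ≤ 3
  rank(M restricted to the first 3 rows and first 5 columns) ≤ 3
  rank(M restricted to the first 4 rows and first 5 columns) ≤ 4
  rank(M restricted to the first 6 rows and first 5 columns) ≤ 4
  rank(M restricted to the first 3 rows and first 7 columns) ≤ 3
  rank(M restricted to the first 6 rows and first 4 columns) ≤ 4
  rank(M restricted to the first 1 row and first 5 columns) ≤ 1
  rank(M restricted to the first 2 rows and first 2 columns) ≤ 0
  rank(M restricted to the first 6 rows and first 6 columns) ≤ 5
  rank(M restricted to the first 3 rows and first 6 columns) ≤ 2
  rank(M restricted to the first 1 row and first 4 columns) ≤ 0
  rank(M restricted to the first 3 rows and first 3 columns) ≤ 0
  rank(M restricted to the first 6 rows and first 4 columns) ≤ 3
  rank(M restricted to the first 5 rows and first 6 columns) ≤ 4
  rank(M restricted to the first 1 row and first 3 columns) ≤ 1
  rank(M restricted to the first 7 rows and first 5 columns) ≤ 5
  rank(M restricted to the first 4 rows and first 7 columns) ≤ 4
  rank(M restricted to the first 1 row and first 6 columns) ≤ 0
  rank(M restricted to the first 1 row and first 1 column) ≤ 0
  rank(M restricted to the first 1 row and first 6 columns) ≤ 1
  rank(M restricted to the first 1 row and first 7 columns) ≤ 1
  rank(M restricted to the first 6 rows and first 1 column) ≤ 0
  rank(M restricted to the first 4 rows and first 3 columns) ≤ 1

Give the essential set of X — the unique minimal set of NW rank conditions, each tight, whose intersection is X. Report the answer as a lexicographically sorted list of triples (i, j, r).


Propagating the 29 rank bounds to every northwest block:

  row 1: 0 0 0 0 0 0 1
  row 2: 0 0 0 1 1 1 2
  row 3: 0 0 0 1 2 2 3
  row 4: 0 0 1 2 3 3 4
  row 5: 0 1 2 3 4 4 5
  row 6: 0 1 2 3 4 5 6
  row 7: 1 2 3 4 5 6 7

reading off 1-entries of Δ²R: w = (7, 4, 5, 3, 2, 6, 1).

ℓ(w)=16; the 4 essential cells (i,j,r):

[(1, 6, 0), (3, 3, 0), (4, 2, 0), (6, 1, 0)]


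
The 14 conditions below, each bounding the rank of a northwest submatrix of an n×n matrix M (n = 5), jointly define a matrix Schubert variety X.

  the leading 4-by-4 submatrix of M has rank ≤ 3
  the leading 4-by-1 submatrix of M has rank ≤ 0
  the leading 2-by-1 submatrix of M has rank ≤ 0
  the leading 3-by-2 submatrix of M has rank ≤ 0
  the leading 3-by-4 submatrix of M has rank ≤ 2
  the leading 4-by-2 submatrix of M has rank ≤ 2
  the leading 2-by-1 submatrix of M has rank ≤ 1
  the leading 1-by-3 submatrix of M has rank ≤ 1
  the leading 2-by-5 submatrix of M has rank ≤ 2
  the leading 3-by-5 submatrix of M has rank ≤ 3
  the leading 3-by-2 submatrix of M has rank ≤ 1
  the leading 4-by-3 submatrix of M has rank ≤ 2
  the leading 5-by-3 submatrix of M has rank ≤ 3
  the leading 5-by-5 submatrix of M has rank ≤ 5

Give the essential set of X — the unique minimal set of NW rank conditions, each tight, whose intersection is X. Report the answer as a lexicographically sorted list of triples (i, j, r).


Propagating the 14 rank bounds to every northwest block:

  i=1: 0 0 1 1 1
  i=2: 0 0 1 2 2
  i=3: 0 0 1 2 3
  i=4: 0 1 2 3 4
  i=5: 1 2 3 4 5

reading off 1-entries of Δ²R: w = (3, 4, 5, 2, 1).

Rothe diagram D(w) (7 cells), 2 SE-corners (essential conditions):

[(3, 2, 0), (4, 1, 0)]


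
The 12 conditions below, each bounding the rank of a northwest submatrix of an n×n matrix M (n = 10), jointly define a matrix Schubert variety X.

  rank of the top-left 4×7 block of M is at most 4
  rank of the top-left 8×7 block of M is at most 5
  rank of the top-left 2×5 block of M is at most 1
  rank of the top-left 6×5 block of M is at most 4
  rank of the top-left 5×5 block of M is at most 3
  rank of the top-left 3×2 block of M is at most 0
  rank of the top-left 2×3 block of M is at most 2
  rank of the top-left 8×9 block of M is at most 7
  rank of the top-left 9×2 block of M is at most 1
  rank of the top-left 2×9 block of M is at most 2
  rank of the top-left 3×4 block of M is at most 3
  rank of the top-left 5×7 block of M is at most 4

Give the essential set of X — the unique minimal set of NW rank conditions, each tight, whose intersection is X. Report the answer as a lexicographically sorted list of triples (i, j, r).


Reconstructing r_w from the 12 given conditions:

  i=1: 0, 0, 1, 1, 1, 1, 1, 1, 1, 1
  i=2: 0, 0, 1, 1, 1, 2, 2, 2, 2, 2
  i=3: 0, 0, 1, 2, 2, 3, 3, 3, 3, 3
  i=4: 1, 1, 2, 3, 3, 4, 4, 4, 4, 4
  i=5: 1, 1, 2, 3, 3, 4, 4, 5, 5, 5
  i=6: 1, 1, 2, 3, 4, 5, 5, 6, 6, 6
  i=7: 1, 1, 2, 3, 4, 5, 5, 6, 7, 7
  i=8: 1, 1, 2, 3, 4, 5, 5, 6, 7, 8
  i=9: 1, 1, 2, 3, 4, 5, 6, 7, 8, 9
  i=10: 1, 2, 3, 4, 5, 6, 7, 8, 9, 10

giving w = (3, 6, 4, 1, 8, 5, 9, 10, 7, 2) via Δ²R.

|D(w)|=17, |Ess(w)|=6:

[(2, 5, 1), (3, 2, 0), (5, 5, 3), (5, 7, 4), (8, 7, 5), (9, 2, 1)]


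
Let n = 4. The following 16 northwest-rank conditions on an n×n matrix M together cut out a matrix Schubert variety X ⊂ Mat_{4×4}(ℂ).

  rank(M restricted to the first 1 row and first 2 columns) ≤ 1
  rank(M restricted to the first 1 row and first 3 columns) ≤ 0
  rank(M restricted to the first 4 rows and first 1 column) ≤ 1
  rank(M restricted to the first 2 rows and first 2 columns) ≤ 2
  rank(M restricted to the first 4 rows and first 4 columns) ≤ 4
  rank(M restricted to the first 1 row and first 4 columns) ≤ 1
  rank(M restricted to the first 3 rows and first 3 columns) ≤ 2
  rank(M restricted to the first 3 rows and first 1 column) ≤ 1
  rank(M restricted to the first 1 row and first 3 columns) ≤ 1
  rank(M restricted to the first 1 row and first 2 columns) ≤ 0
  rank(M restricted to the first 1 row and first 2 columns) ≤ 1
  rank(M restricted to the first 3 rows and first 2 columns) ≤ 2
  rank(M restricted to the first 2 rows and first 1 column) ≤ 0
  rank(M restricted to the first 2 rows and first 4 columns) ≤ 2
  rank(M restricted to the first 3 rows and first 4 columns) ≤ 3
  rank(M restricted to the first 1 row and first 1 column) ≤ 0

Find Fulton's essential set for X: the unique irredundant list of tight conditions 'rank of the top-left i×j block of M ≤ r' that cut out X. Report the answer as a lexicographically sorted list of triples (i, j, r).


Propagating the 16 rank bounds to every northwest block:

  row 1: 0 0 0 1
  row 2: 0 1 1 2
  row 3: 1 2 2 3
  row 4: 1 2 3 4

second differences of R give the permutation w = (4, 2, 1, 3).

|D(w)|=4, |Ess(w)|=2:

[(1, 3, 0), (2, 1, 0)]


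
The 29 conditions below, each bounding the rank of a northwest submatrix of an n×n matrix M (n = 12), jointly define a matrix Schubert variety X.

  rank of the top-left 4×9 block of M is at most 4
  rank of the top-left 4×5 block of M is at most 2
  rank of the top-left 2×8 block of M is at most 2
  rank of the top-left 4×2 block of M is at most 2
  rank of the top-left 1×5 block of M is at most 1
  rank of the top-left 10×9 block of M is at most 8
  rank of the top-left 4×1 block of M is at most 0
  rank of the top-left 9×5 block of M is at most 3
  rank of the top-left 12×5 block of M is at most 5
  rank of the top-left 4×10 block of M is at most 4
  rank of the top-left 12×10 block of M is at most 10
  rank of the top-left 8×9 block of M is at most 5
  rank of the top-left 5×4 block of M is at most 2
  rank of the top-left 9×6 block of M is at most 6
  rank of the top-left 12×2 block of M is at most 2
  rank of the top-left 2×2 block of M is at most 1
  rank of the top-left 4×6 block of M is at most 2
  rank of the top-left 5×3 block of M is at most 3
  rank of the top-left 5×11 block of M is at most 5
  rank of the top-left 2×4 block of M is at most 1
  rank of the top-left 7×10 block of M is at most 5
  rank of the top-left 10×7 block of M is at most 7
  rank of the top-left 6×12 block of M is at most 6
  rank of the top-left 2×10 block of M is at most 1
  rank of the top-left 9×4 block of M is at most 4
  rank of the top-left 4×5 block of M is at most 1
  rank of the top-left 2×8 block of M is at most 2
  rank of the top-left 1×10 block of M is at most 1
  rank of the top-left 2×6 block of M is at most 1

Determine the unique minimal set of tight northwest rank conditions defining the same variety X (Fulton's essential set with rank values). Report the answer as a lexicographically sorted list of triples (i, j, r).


Computing R[i][j] = min implied NW-rank bound (n=12, 29 conditions):

  0 | 1 | 1 | 1 | 1 | 1 | 1 | 1 | 1 | 1 | 1 | 1
  0 | 1 | 1 | 1 | 1 | 1 | 1 | 1 | 1 | 1 | 2 | 2
  0 | 1 | 1 | 1 | 1 | 2 | 2 | 2 | 2 | 2 | 3 | 3
  0 | 1 | 1 | 1 | 1 | 2 | 3 | 3 | 3 | 3 | 4 | 4
  1 | 2 | 2 | 2 | 2 | 3 | 4 | 4 | 4 | 4 | 5 | 5
  1 | 2 | 3 | 3 | 3 | 4 | 5 | 5 | 5 | 5 | 6 | 6
  1 | 2 | 3 | 3 | 3 | 4 | 5 | 5 | 5 | 5 | 6 | 7
  1 | 2 | 3 | 3 | 3 | 4 | 5 | 5 | 5 | 6 | 7 | 8
  1 | 2 | 3 | 3 | 3 | 4 | 5 | 6 | 6 | 7 | 8 | 9
  1 | 2 | 3 | 4 | 4 | 5 | 6 | 7 | 7 | 8 | 9 | 10
  1 | 2 | 3 | 4 | 5 | 6 | 7 | 8 | 8 | 9 | 10 | 11
  1 | 2 | 3 | 4 | 5 | 6 | 7 | 8 | 9 | 10 | 11 | 12

so w = (2, 11, 6, 7, 1, 3, 12, 10, 8, 4, 5, 9).

ℓ(w)=29; the 6 essential cells (i,j,r):

[(2, 10, 1), (4, 1, 0), (4, 5, 1), (7, 10, 5), (8, 9, 5), (9, 5, 3)]


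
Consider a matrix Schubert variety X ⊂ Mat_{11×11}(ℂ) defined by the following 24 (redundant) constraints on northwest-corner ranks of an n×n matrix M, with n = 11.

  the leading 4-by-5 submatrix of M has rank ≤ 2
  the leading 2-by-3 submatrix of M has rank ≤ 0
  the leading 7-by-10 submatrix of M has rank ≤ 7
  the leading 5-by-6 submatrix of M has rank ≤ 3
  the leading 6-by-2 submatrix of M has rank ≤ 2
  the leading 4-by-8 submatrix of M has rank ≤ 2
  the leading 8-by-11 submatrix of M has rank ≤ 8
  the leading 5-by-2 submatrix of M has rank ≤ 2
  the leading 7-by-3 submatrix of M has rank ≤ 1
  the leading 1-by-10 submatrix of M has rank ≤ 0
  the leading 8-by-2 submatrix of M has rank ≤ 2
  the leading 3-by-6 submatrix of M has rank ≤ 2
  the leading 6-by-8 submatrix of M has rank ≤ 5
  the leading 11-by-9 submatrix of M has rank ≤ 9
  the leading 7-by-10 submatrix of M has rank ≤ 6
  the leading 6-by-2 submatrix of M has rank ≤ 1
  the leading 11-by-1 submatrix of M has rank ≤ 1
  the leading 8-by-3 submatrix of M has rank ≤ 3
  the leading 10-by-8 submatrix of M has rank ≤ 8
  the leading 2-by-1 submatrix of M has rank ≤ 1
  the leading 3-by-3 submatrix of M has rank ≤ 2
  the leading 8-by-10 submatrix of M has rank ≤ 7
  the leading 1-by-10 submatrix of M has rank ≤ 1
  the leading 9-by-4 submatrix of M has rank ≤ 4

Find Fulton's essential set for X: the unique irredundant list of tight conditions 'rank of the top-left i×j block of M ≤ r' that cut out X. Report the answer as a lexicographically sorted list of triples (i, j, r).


The tightest implied rank at each (i,j), from the 24 conditions:

  i=1: 0 | 0 | 0 | 0 | 0 | 0 | 0 | 0 | 0 | 0 | 1
  i=2: 0 | 0 | 0 | 1 | 1 | 1 | 1 | 1 | 1 | 1 | 2
  i=3: 1 | 1 | 1 | 2 | 2 | 2 | 2 | 2 | 2 | 2 | 3
  i=4: 1 | 1 | 1 | 2 | 2 | 2 | 2 | 2 | 3 | 3 | 4
  i=5: 1 | 1 | 1 | 2 | 3 | 3 | 3 | 3 | 4 | 4 | 5
  i=6: 1 | 1 | 1 | 2 | 3 | 4 | 4 | 4 | 5 | 5 | 6
  i=7: 1 | 1 | 1 | 2 | 3 | 4 | 5 | 5 | 6 | 6 | 7
  i=8: 1 | 2 | 2 | 3 | 4 | 5 | 6 | 6 | 7 | 7 | 8
  i=9: 1 | 2 | 3 | 4 | 5 | 6 | 7 | 7 | 8 | 8 | 9
  i=10: 1 | 2 | 3 | 4 | 5 | 6 | 7 | 8 | 9 | 9 | 10
  i=11: 1 | 2 | 3 | 4 | 5 | 6 | 7 | 8 | 9 | 10 | 11

second differences of R give the permutation w = (11, 4, 1, 9, 5, 6, 7, 2, 3, 8, 10).

Fulton essential set (4 of the 25 Rothe cells):

[(1, 10, 0), (2, 3, 0), (4, 8, 2), (7, 3, 1)]
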